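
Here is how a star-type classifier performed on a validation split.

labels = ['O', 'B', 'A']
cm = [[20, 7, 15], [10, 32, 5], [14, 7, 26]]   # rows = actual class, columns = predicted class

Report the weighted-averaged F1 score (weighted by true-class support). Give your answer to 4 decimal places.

0.5747

Per-class F1 score (2·TP/(2·TP+FP+FN)):
  O: TP=20, FP=10+14=24, FN=7+15=22 → 40/86 = 0.46512
  B: TP=32, FP=7+7=14, FN=10+5=15 → 64/93 = 0.68817
  A: TP=26, FP=15+5=20, FN=14+7=21 → 52/93 = 0.55914
Weighted-F1 score = Σ (supportᵢ/N)·F1 scoreᵢ with N=136: (42/136)·0.46512 + (47/136)·0.68817 + (47/136)·0.55914 = 0.5747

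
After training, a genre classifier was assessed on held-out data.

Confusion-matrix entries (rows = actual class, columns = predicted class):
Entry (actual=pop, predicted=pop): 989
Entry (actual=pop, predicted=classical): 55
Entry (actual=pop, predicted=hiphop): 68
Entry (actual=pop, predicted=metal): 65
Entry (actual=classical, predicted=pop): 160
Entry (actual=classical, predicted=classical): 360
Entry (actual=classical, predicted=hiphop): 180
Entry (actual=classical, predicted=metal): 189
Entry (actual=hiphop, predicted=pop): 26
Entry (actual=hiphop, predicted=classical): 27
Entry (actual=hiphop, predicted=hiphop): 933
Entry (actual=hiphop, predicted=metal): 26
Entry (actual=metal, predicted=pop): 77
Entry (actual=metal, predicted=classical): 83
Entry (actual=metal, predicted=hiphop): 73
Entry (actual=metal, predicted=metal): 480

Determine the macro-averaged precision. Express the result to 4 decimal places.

0.7128

Per-class precision (TP/(TP+FP)):
  pop: TP=989, FP=160+26+77=263 → 989/1252 = 0.78994
  classical: TP=360, FP=55+27+83=165 → 360/525 = 0.68571
  hiphop: TP=933, FP=68+180+73=321 → 933/1254 = 0.74402
  metal: TP=480, FP=65+189+26=280 → 480/760 = 0.63158
Macro-precision = mean = (0.78994 + 0.68571 + 0.74402 + 0.63158) / 4 = 0.7128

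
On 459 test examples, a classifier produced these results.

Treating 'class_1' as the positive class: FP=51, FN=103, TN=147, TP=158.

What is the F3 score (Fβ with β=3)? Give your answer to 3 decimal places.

0.618

Fβ = (1+β²)·TP / ((1+β²)·TP + β²·FN + FP), with β²=9
= 10·158 / (10·158 + 9·103 + 51) = 0.618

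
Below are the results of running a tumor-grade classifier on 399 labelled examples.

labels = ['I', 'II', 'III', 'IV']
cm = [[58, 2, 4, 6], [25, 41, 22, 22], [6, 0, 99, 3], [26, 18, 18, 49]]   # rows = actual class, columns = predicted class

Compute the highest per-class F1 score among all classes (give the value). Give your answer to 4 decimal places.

Per-class F1 score (2·TP/(2·TP+FP+FN)):
  I: TP=58, FP=25+6+26=57, FN=2+4+6=12 → 116/185 = 0.62703
  II: TP=41, FP=2+0+18=20, FN=25+22+22=69 → 82/171 = 0.47953
  III: TP=99, FP=4+22+18=44, FN=6+0+3=9 → 198/251 = 0.78884
  IV: TP=49, FP=6+22+3=31, FN=26+18+18=62 → 98/191 = 0.51309
Highest is class 'III' with F1 score = 0.7888.

0.7888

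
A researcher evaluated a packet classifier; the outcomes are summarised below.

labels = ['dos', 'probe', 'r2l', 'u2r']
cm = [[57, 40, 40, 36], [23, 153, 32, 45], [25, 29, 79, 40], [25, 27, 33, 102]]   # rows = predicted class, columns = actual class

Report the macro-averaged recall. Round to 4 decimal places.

0.4849

Per-class recall (TP/(TP+FN)):
  dos: TP=57, FN=23+25+25=73 → 57/130 = 0.43846
  probe: TP=153, FN=40+29+27=96 → 153/249 = 0.61446
  r2l: TP=79, FN=40+32+33=105 → 79/184 = 0.42935
  u2r: TP=102, FN=36+45+40=121 → 102/223 = 0.45740
Macro-recall = mean = (0.43846 + 0.61446 + 0.42935 + 0.45740) / 4 = 0.4849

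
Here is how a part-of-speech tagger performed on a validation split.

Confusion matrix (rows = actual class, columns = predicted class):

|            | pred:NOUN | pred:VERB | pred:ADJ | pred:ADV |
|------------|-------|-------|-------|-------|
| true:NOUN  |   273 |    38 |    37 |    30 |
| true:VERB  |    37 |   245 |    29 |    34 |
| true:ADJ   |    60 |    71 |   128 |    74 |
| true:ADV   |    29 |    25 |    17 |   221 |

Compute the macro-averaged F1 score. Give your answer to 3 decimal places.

0.632

Per-class F1 score (2·TP/(2·TP+FP+FN)):
  NOUN: TP=273, FP=37+60+29=126, FN=38+37+30=105 → 546/777 = 0.7027
  VERB: TP=245, FP=38+71+25=134, FN=37+29+34=100 → 490/724 = 0.6768
  ADJ: TP=128, FP=37+29+17=83, FN=60+71+74=205 → 256/544 = 0.4706
  ADV: TP=221, FP=30+34+74=138, FN=29+25+17=71 → 442/651 = 0.6790
Macro-F1 score = mean = (0.7027 + 0.6768 + 0.4706 + 0.6790) / 4 = 0.632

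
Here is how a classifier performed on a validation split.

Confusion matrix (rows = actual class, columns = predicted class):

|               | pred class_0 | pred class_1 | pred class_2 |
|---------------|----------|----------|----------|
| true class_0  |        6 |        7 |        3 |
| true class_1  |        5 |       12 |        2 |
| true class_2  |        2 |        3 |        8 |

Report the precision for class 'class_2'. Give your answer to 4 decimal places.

One-vs-rest for 'class_2': TP = diagonal; FP = other classes predicted 'class_2'; FN = 'class_2' predicted as other.
precision = TP/(TP+FP).
class_2: TP=8, FP=3+2=5 → 8/13 = 0.61538

0.6154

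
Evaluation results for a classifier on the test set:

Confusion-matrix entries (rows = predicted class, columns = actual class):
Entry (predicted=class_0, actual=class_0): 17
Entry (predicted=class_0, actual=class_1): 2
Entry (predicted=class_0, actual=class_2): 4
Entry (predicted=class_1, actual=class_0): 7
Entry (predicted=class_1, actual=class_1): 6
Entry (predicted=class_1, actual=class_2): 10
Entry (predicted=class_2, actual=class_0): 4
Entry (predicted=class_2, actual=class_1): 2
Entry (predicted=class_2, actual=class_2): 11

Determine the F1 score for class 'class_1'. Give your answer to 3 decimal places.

F1 score = 2·TP/(2·TP+FP+FN).
class_1: TP=6, FP=7+10=17, FN=2+2=4 → 12/33 = 0.3636

0.364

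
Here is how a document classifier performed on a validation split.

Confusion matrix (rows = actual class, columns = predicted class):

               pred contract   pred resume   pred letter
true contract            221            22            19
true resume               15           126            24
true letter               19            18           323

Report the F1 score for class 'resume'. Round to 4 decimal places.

0.7613

One-vs-rest for 'resume': TP = diagonal; FP = other classes predicted 'resume'; FN = 'resume' predicted as other.
F1 score = 2·TP/(2·TP+FP+FN).
resume: TP=126, FP=22+18=40, FN=15+24=39 → 252/331 = 0.76133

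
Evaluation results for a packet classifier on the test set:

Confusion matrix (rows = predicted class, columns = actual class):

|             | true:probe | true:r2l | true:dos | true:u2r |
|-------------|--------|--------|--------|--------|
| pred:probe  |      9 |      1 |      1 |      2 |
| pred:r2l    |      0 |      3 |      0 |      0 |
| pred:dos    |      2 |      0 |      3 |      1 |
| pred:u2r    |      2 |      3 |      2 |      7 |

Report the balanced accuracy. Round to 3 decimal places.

Balanced accuracy = mean of per-class recall.
  probe: recall = 9/13 = 0.6923
  r2l: recall = 3/7 = 0.4286
  dos: recall = 3/6 = 0.5000
  u2r: recall = 7/10 = 0.7000
Mean = (0.6923 + 0.4286 + 0.5000 + 0.7000) / 4 = 0.580

0.580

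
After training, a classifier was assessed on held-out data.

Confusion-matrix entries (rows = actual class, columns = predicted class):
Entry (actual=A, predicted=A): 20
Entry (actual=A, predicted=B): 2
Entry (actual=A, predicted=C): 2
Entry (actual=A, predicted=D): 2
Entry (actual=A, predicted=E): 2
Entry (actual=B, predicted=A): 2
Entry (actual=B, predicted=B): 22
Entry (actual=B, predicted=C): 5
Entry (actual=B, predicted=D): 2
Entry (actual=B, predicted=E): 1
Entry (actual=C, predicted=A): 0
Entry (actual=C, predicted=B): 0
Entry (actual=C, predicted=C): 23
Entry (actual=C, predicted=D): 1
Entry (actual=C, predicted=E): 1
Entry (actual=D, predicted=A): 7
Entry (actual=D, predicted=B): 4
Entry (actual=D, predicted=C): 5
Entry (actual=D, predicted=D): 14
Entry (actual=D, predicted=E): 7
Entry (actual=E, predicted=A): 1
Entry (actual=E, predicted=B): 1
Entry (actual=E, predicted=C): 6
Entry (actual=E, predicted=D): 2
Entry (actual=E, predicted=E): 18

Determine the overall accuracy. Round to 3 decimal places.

0.647

Accuracy = trace / total = (20+22+23+14+18=97) / 150 = 97/150 = 0.647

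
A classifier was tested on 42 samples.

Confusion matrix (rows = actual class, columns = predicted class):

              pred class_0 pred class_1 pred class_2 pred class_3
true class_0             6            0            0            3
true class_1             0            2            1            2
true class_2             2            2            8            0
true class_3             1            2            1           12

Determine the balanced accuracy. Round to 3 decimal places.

Balanced accuracy = mean of per-class recall.
  class_0: recall = 6/9 = 0.6667
  class_1: recall = 2/5 = 0.4000
  class_2: recall = 8/12 = 0.6667
  class_3: recall = 12/16 = 0.7500
Mean = (0.6667 + 0.4000 + 0.6667 + 0.7500) / 4 = 0.621

0.621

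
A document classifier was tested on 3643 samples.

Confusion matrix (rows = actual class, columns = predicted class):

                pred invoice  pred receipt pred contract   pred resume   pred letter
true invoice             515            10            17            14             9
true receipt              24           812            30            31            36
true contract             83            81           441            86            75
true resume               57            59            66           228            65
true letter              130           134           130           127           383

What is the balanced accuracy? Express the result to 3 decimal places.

Balanced accuracy = mean of per-class recall.
  invoice: recall = 515/565 = 0.9115
  receipt: recall = 812/933 = 0.8703
  contract: recall = 441/766 = 0.5757
  resume: recall = 228/475 = 0.4800
  letter: recall = 383/904 = 0.4237
Mean = (0.9115 + 0.8703 + 0.5757 + 0.4800 + 0.4237) / 5 = 0.652

0.652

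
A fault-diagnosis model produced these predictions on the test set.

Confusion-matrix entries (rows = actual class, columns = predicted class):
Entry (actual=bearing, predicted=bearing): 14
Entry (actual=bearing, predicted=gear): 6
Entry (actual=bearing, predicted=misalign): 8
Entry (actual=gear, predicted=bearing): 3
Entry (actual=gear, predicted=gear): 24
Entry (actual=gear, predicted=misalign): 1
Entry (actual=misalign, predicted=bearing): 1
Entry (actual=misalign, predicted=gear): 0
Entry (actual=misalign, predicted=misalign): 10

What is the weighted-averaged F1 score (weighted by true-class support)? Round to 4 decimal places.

0.7097

Per-class F1 score (2·TP/(2·TP+FP+FN)):
  bearing: TP=14, FP=3+1=4, FN=6+8=14 → 28/46 = 0.60870
  gear: TP=24, FP=6+0=6, FN=3+1=4 → 48/58 = 0.82759
  misalign: TP=10, FP=8+1=9, FN=1+0=1 → 20/30 = 0.66667
Weighted-F1 score = Σ (supportᵢ/N)·F1 scoreᵢ with N=67: (28/67)·0.60870 + (28/67)·0.82759 + (11/67)·0.66667 = 0.7097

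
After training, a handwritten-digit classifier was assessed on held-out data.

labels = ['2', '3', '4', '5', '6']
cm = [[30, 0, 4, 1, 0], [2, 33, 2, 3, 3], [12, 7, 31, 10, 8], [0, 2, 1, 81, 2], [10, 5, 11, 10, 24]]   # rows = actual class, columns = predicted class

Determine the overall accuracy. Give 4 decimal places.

0.6815

Accuracy = trace / total = (30+33+31+81+24=199) / 292 = 199/292 = 0.6815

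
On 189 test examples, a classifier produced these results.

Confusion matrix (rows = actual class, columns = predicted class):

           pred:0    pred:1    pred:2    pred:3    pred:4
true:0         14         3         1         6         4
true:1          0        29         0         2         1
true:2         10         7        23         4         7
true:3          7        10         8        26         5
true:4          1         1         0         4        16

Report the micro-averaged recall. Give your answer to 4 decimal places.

Micro-averaging pools counts across classes: ΣTP=108, ΣFP=81, ΣFN=81.
Micro-recall = TP/(TP+FN) on pooled counts = 0.5714 (equals overall accuracy in single-label multiclass).

0.5714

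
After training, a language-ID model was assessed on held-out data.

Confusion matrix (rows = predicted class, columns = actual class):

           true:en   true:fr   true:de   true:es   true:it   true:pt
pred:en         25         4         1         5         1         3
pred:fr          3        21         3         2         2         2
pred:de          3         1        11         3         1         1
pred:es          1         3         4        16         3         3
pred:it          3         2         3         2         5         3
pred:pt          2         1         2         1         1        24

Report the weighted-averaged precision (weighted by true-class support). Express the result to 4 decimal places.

Per-class precision (TP/(TP+FP)):
  en: TP=25, FP=4+1+5+1+3=14 → 25/39 = 0.64103
  fr: TP=21, FP=3+3+2+2+2=12 → 21/33 = 0.63636
  de: TP=11, FP=3+1+3+1+1=9 → 11/20 = 0.55000
  es: TP=16, FP=1+3+4+3+3=14 → 16/30 = 0.53333
  it: TP=5, FP=3+2+3+2+3=13 → 5/18 = 0.27778
  pt: TP=24, FP=2+1+2+1+1=7 → 24/31 = 0.77419
Weighted-precision = Σ (supportᵢ/N)·precisionᵢ with N=171: (37/171)·0.64103 + (32/171)·0.63636 + (24/171)·0.55000 + (29/171)·0.53333 + (13/171)·0.27778 + (36/171)·0.77419 = 0.6095

0.6095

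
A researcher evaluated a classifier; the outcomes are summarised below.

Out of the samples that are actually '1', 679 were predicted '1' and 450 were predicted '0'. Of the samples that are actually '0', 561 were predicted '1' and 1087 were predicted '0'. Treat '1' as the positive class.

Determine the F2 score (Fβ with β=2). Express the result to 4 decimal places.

0.5898

Fβ = (1+β²)·TP / ((1+β²)·TP + β²·FN + FP), with β²=4
= 5·679 / (5·679 + 4·450 + 561) = 0.5898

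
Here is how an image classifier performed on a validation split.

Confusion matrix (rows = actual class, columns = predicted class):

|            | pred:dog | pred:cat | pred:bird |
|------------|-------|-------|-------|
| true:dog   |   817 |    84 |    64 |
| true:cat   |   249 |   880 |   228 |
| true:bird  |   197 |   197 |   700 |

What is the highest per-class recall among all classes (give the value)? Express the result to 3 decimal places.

0.847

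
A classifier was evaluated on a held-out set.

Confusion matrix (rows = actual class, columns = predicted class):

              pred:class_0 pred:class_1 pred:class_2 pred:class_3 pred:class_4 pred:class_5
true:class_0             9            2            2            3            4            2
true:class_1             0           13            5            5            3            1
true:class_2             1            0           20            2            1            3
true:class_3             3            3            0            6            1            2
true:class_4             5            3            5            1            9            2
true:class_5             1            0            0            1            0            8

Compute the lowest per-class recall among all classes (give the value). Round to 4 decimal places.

Per-class recall (TP/(TP+FN)):
  class_0: TP=9, FN=2+2+3+4+2=13 → 9/22 = 0.40909
  class_1: TP=13, FN=0+5+5+3+1=14 → 13/27 = 0.48148
  class_2: TP=20, FN=1+0+2+1+3=7 → 20/27 = 0.74074
  class_3: TP=6, FN=3+3+0+1+2=9 → 6/15 = 0.40000
  class_4: TP=9, FN=5+3+5+1+2=16 → 9/25 = 0.36000
  class_5: TP=8, FN=1+0+0+1+0=2 → 8/10 = 0.80000
Lowest is class 'class_4' with recall = 0.3600.

0.3600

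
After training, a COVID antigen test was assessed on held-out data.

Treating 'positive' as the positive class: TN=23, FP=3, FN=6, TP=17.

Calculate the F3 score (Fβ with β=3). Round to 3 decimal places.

Fβ = (1+β²)·TP / ((1+β²)·TP + β²·FN + FP), with β²=9
= 10·17 / (10·17 + 9·6 + 3) = 0.749

0.749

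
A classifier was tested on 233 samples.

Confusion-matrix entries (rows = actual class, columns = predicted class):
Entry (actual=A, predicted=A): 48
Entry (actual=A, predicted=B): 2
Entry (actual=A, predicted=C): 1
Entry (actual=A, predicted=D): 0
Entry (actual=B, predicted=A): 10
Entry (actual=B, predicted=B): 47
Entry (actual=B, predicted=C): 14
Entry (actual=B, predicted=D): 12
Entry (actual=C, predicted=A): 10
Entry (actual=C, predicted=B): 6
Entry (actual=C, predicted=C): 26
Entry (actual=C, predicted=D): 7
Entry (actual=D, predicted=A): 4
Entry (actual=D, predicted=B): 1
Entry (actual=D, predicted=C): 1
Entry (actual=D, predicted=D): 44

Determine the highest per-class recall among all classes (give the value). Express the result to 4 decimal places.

0.9412

Per-class recall (TP/(TP+FN)):
  A: TP=48, FN=2+1+0=3 → 48/51 = 0.94118
  B: TP=47, FN=10+14+12=36 → 47/83 = 0.56627
  C: TP=26, FN=10+6+7=23 → 26/49 = 0.53061
  D: TP=44, FN=4+1+1=6 → 44/50 = 0.88000
Highest is class 'A' with recall = 0.9412.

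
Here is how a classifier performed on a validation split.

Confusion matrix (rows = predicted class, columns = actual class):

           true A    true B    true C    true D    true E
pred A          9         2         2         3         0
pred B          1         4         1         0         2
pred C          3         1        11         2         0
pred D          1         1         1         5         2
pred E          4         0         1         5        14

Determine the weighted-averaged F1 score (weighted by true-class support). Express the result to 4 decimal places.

0.5626

Per-class F1 score (2·TP/(2·TP+FP+FN)):
  A: TP=9, FP=2+2+3+0=7, FN=1+3+1+4=9 → 18/34 = 0.52941
  B: TP=4, FP=1+1+0+2=4, FN=2+1+1+0=4 → 8/16 = 0.50000
  C: TP=11, FP=3+1+2+0=6, FN=2+1+1+1=5 → 22/33 = 0.66667
  D: TP=5, FP=1+1+1+2=5, FN=3+0+2+5=10 → 10/25 = 0.40000
  E: TP=14, FP=4+0+1+5=10, FN=0+2+0+2=4 → 28/42 = 0.66667
Weighted-F1 score = Σ (supportᵢ/N)·F1 scoreᵢ with N=75: (18/75)·0.52941 + (8/75)·0.50000 + (16/75)·0.66667 + (15/75)·0.40000 + (18/75)·0.66667 = 0.5626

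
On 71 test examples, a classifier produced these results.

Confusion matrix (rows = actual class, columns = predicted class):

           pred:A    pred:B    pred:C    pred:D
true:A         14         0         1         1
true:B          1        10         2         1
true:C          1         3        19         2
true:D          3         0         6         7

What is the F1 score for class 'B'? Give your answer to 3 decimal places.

F1 score = 2·TP/(2·TP+FP+FN).
B: TP=10, FP=0+3+0=3, FN=1+2+1=4 → 20/27 = 0.7407

0.741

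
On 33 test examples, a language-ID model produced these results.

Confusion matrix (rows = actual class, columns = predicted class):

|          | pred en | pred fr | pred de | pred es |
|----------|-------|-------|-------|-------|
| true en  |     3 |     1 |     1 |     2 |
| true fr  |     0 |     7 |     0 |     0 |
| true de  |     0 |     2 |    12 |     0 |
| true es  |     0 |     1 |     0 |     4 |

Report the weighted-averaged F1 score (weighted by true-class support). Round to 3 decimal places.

0.780

Per-class F1 score (2·TP/(2·TP+FP+FN)):
  en: TP=3, FP=0+0+0=0, FN=1+1+2=4 → 6/10 = 0.6000
  fr: TP=7, FP=1+2+1=4, FN=0+0+0=0 → 14/18 = 0.7778
  de: TP=12, FP=1+0+0=1, FN=0+2+0=2 → 24/27 = 0.8889
  es: TP=4, FP=2+0+0=2, FN=0+1+0=1 → 8/11 = 0.7273
Weighted-F1 score = Σ (supportᵢ/N)·F1 scoreᵢ with N=33: (7/33)·0.6000 + (7/33)·0.7778 + (14/33)·0.8889 + (5/33)·0.7273 = 0.780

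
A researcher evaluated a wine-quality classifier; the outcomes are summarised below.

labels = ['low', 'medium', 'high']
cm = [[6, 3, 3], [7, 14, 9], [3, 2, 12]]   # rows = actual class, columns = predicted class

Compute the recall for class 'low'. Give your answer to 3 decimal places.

0.500

recall = TP/(TP+FN).
low: TP=6, FN=3+3=6 → 6/12 = 0.5000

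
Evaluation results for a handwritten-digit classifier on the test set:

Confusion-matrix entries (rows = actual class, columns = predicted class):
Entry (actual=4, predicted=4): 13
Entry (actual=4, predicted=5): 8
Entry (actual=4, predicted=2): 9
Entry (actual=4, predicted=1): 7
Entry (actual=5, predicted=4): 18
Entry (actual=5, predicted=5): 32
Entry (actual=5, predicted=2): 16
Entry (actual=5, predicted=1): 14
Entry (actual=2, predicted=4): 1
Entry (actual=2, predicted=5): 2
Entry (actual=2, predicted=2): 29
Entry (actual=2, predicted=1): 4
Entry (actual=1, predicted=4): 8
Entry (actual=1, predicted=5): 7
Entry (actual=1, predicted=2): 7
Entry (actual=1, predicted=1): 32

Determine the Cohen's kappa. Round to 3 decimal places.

Observed agreement pₒ = trace/N = 106/207 = 0.5121
Expected agreement pₑ = Σ (rowᵢ·colᵢ)/N² = (37·40 + 80·49 + 36·61 + 54·57)/207² = 0.2491
κ = (pₒ − pₑ)/(1 − pₑ) = (0.5121 − 0.2491)/(1 − 0.2491) = 0.350

0.350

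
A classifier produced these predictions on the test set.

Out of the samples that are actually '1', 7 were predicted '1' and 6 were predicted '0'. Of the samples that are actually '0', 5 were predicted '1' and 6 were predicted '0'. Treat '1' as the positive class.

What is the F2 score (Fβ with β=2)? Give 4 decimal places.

0.5469

Fβ = (1+β²)·TP / ((1+β²)·TP + β²·FN + FP), with β²=4
= 5·7 / (5·7 + 4·6 + 5) = 0.5469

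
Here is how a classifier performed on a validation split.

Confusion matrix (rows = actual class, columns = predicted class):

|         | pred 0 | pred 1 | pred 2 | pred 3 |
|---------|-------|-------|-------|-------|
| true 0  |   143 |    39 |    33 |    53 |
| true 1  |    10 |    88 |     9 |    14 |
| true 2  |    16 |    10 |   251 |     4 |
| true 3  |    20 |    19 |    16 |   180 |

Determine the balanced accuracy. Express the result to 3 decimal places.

Balanced accuracy = mean of per-class recall.
  0: recall = 143/268 = 0.5336
  1: recall = 88/121 = 0.7273
  2: recall = 251/281 = 0.8932
  3: recall = 180/235 = 0.7660
Mean = (0.5336 + 0.7273 + 0.8932 + 0.7660) / 4 = 0.730

0.730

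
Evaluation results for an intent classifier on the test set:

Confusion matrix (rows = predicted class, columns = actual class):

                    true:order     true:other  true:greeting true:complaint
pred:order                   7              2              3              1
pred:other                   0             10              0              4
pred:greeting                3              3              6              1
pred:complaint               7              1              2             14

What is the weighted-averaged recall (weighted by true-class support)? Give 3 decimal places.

Per-class recall (TP/(TP+FN)):
  order: TP=7, FN=0+3+7=10 → 7/17 = 0.4118
  other: TP=10, FN=2+3+1=6 → 10/16 = 0.6250
  greeting: TP=6, FN=3+0+2=5 → 6/11 = 0.5455
  complaint: TP=14, FN=1+4+1=6 → 14/20 = 0.7000
Weighted-recall = Σ (supportᵢ/N)·recallᵢ with N=64: (17/64)·0.4118 + (16/64)·0.6250 + (11/64)·0.5455 + (20/64)·0.7000 = 0.578

0.578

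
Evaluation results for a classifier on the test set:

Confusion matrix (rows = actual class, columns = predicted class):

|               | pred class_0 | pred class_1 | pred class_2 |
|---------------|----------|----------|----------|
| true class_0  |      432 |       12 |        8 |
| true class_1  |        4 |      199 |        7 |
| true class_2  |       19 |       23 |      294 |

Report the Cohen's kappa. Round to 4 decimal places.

0.8857

Observed agreement pₒ = trace/N = 925/998 = 0.92685
Expected agreement pₑ = Σ (rowᵢ·colᵢ)/N² = (452·455 + 210·234 + 336·309)/998² = 0.36006
κ = (pₒ − pₑ)/(1 − pₑ) = (0.92685 − 0.36006)/(1 − 0.36006) = 0.8857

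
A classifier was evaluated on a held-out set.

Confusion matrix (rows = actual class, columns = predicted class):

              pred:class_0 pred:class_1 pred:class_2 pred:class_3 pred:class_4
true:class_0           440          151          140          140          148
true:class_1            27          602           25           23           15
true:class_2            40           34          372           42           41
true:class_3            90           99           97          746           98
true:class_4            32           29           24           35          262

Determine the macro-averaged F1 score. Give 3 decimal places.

0.634

Per-class F1 score (2·TP/(2·TP+FP+FN)):
  class_0: TP=440, FP=27+40+90+32=189, FN=151+140+140+148=579 → 880/1648 = 0.5340
  class_1: TP=602, FP=151+34+99+29=313, FN=27+25+23+15=90 → 1204/1607 = 0.7492
  class_2: TP=372, FP=140+25+97+24=286, FN=40+34+42+41=157 → 744/1187 = 0.6268
  class_3: TP=746, FP=140+23+42+35=240, FN=90+99+97+98=384 → 1492/2116 = 0.7051
  class_4: TP=262, FP=148+15+41+98=302, FN=32+29+24+35=120 → 524/946 = 0.5539
Macro-F1 score = mean = (0.5340 + 0.7492 + 0.6268 + 0.7051 + 0.5539) / 5 = 0.634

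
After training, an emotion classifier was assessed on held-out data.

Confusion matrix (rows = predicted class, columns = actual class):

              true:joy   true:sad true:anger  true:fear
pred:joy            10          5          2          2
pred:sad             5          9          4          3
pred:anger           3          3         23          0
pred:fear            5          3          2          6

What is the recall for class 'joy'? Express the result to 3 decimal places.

One-vs-rest for 'joy': TP = diagonal; FP = other classes predicted 'joy'; FN = 'joy' predicted as other.
recall = TP/(TP+FN).
joy: TP=10, FN=5+3+5=13 → 10/23 = 0.4348

0.435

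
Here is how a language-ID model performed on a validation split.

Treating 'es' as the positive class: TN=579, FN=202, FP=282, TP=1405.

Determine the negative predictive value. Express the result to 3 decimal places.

0.741

NPV = TN/(TN+FN) = 579/(579+202) = 0.741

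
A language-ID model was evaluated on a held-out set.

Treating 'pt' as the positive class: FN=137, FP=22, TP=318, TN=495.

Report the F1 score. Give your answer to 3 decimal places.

0.800

Precision = TP/(TP+FP) = 318/340 = 0.9353
Recall = TP/(TP+FN) = 318/455 = 0.6989
F1 = 2·TP/(2·TP+FP+FN) = 636/795 = 0.800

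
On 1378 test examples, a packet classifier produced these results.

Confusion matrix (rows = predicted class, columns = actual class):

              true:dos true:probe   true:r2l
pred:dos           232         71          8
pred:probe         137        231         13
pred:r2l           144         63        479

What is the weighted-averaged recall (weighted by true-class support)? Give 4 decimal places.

Per-class recall (TP/(TP+FN)):
  dos: TP=232, FN=137+144=281 → 232/513 = 0.45224
  probe: TP=231, FN=71+63=134 → 231/365 = 0.63288
  r2l: TP=479, FN=8+13=21 → 479/500 = 0.95800
Weighted-recall = Σ (supportᵢ/N)·recallᵢ with N=1378: (513/1378)·0.45224 + (365/1378)·0.63288 + (500/1378)·0.95800 = 0.6836

0.6836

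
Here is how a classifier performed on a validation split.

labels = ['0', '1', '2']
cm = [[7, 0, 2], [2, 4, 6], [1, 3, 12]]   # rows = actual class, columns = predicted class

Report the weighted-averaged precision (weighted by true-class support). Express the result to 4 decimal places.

0.6151

Per-class precision (TP/(TP+FP)):
  0: TP=7, FP=2+1=3 → 7/10 = 0.70000
  1: TP=4, FP=0+3=3 → 4/7 = 0.57143
  2: TP=12, FP=2+6=8 → 12/20 = 0.60000
Weighted-precision = Σ (supportᵢ/N)·precisionᵢ with N=37: (9/37)·0.70000 + (12/37)·0.57143 + (16/37)·0.60000 = 0.6151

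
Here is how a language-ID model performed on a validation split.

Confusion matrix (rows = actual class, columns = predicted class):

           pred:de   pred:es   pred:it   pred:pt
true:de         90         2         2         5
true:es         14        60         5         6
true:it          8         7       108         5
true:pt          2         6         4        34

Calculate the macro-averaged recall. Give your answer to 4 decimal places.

Per-class recall (TP/(TP+FN)):
  de: TP=90, FN=2+2+5=9 → 90/99 = 0.90909
  es: TP=60, FN=14+5+6=25 → 60/85 = 0.70588
  it: TP=108, FN=8+7+5=20 → 108/128 = 0.84375
  pt: TP=34, FN=2+6+4=12 → 34/46 = 0.73913
Macro-recall = mean = (0.90909 + 0.70588 + 0.84375 + 0.73913) / 4 = 0.7995

0.7995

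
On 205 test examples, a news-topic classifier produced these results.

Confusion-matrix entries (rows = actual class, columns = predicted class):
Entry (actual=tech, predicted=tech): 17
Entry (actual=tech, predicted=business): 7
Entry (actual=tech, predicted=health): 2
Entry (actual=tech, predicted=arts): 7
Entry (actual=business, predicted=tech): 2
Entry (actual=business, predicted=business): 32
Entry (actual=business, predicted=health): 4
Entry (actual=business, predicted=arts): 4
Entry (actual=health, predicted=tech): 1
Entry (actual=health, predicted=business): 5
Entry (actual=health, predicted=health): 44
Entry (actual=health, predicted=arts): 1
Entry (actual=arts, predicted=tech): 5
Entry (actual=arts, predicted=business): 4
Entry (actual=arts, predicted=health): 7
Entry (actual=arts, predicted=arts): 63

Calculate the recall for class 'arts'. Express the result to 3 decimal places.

0.797

recall = TP/(TP+FN).
arts: TP=63, FN=5+4+7=16 → 63/79 = 0.7975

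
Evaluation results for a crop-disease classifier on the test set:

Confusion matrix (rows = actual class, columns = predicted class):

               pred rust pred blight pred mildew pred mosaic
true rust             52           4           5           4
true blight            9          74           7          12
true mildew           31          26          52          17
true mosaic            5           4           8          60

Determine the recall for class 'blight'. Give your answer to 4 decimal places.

0.7255

Treat 'blight' as positive and all other classes as negative.
recall = TP/(TP+FN).
blight: TP=74, FN=9+7+12=28 → 74/102 = 0.72549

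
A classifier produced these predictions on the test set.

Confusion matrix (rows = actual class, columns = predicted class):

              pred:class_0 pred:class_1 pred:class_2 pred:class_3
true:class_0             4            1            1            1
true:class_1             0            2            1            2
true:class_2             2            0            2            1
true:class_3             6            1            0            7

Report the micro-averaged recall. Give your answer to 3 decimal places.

Micro-averaging pools counts across classes: ΣTP=15, ΣFP=16, ΣFN=16.
Micro-recall = TP/(TP+FN) on pooled counts = 0.484 (equals overall accuracy in single-label multiclass).

0.484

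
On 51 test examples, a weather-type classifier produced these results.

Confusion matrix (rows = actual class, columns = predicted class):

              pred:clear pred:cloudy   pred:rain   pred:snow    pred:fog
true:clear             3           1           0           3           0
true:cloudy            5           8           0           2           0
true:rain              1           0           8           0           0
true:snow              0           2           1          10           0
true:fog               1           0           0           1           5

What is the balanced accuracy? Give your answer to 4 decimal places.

Balanced accuracy = mean of per-class recall.
  clear: recall = 3/7 = 0.42857
  cloudy: recall = 8/15 = 0.53333
  rain: recall = 8/9 = 0.88889
  snow: recall = 10/13 = 0.76923
  fog: recall = 5/7 = 0.71429
Mean = (0.42857 + 0.53333 + 0.88889 + 0.76923 + 0.71429) / 5 = 0.6669

0.6669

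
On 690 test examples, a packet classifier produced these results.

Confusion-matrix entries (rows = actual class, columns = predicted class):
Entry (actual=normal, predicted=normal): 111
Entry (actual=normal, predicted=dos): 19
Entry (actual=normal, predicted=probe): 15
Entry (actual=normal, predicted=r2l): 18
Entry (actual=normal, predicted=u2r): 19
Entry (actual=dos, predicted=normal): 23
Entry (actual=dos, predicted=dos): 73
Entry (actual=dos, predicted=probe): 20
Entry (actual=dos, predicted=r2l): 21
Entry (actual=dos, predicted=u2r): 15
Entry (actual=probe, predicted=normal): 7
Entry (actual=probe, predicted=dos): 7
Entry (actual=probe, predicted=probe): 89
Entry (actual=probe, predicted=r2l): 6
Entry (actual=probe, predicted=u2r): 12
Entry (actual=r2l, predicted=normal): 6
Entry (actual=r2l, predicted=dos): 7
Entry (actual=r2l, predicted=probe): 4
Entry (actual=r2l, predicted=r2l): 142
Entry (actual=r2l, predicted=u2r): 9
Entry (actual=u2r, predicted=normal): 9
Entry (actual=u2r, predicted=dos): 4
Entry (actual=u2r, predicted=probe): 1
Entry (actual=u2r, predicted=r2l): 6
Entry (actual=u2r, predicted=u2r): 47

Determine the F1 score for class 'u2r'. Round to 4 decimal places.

F1 score = 2·TP/(2·TP+FP+FN).
u2r: TP=47, FP=19+15+12+9=55, FN=9+4+1+6=20 → 94/169 = 0.55621

0.5562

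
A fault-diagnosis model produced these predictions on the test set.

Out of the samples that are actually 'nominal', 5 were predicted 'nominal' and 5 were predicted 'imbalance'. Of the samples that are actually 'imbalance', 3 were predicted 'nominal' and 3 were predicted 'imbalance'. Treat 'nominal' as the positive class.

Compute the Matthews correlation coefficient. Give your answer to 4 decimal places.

0.0000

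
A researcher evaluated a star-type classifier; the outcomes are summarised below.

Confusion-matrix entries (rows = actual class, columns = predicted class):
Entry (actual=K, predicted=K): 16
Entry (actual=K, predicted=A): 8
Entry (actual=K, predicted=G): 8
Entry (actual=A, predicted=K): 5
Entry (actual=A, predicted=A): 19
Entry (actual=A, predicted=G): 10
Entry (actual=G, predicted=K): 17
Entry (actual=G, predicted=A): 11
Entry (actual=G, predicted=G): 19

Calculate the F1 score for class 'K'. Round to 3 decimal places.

Take TP from the diagonal, FP from the rest of the 'K' prediction marginal, FN from the rest of the 'K' actual marginal.
F1 score = 2·TP/(2·TP+FP+FN).
K: TP=16, FP=5+17=22, FN=8+8=16 → 32/70 = 0.4571

0.457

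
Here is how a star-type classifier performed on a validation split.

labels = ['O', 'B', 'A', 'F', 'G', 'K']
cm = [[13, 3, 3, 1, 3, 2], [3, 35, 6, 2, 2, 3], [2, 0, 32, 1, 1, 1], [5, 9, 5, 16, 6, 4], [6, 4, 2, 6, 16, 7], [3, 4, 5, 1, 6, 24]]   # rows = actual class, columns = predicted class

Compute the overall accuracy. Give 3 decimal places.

0.562

Accuracy = trace / total = (13+35+32+16+16+24=136) / 242 = 136/242 = 0.562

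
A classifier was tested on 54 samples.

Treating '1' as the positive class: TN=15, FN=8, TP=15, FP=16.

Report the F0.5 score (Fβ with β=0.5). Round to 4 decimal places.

0.5102

Fβ = (1+β²)·TP / ((1+β²)·TP + β²·FN + FP), with β²=1/4
= 1.25·15 / (1.25·15 + 0.25·8 + 16) = 0.5102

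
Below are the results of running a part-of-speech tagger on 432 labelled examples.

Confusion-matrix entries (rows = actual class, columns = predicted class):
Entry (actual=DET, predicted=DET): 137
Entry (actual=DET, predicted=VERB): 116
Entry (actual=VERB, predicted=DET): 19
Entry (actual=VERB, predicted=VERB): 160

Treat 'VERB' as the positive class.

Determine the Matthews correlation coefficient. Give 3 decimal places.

MCC = (TP·TN − FP·FN) / √((TP+FP)(TP+FN)(TN+FP)(TN+FN))
Numerator = 160·137 − 116·19 = 19716
Denominator = √(276·179·253·156) = √1949877072 = 44157.4124
MCC = 19716 / 44157.4124 = 0.446

0.446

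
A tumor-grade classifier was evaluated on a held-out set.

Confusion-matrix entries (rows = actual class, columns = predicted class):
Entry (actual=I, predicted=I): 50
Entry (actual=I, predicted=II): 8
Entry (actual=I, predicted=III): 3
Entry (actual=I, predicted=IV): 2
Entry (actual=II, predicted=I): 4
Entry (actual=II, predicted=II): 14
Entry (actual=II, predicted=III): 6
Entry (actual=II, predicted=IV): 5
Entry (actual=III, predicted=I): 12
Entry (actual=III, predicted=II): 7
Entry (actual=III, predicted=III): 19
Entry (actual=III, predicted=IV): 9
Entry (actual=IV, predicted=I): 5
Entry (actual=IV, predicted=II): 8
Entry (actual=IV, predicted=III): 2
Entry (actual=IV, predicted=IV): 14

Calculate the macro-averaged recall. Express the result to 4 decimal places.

0.5409

Per-class recall (TP/(TP+FN)):
  I: TP=50, FN=8+3+2=13 → 50/63 = 0.79365
  II: TP=14, FN=4+6+5=15 → 14/29 = 0.48276
  III: TP=19, FN=12+7+9=28 → 19/47 = 0.40426
  IV: TP=14, FN=5+8+2=15 → 14/29 = 0.48276
Macro-recall = mean = (0.79365 + 0.48276 + 0.40426 + 0.48276) / 4 = 0.5409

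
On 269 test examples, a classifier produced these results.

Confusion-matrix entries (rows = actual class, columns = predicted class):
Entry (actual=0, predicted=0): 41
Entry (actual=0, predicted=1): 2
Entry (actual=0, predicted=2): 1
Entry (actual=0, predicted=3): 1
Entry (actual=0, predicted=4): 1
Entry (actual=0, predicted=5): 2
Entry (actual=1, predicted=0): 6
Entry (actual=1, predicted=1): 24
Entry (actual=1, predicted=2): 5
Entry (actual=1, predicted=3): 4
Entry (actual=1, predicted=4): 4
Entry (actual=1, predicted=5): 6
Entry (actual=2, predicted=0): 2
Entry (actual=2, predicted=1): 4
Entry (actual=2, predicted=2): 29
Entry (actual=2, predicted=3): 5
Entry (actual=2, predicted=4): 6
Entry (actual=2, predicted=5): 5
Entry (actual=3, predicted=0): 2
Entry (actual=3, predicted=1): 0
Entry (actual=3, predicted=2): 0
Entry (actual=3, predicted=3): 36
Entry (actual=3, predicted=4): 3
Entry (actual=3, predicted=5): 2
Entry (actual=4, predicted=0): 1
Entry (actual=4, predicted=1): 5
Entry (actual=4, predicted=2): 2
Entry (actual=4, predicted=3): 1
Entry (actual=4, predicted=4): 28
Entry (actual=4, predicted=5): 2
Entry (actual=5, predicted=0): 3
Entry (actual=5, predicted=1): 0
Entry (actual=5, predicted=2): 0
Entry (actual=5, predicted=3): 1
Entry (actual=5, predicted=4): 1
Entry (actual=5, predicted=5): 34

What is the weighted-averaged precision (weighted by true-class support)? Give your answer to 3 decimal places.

0.717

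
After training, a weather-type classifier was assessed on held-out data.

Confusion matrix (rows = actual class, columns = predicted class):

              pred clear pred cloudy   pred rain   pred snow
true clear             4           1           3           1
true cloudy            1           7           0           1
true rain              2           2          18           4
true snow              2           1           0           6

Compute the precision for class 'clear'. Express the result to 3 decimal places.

0.444

One-vs-rest for 'clear': TP = diagonal; FP = other classes predicted 'clear'; FN = 'clear' predicted as other.
precision = TP/(TP+FP).
clear: TP=4, FP=1+2+2=5 → 4/9 = 0.4444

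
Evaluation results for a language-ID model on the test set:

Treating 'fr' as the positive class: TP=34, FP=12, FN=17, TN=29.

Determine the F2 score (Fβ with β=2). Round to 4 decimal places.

0.6800

Fβ = (1+β²)·TP / ((1+β²)·TP + β²·FN + FP), with β²=4
= 5·34 / (5·34 + 4·17 + 12) = 0.6800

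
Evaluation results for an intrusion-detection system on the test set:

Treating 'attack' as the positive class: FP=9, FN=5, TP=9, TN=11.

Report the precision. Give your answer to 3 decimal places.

Precision = TP/(TP+FP) = 9/(9+9) = 9/18 = 0.500

0.500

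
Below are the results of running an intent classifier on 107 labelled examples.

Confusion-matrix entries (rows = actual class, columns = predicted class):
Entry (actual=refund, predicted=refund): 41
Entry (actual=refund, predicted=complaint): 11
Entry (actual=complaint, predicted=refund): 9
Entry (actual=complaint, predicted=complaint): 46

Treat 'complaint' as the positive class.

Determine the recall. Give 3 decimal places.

0.836

Recall = TP/(TP+FN) = 46/(46+9) = 46/55 = 0.836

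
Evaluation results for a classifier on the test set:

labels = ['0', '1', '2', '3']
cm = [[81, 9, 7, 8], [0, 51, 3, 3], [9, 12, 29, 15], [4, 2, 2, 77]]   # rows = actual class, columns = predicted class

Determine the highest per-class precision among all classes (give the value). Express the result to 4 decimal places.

0.8617

Per-class precision (TP/(TP+FP)):
  0: TP=81, FP=0+9+4=13 → 81/94 = 0.86170
  1: TP=51, FP=9+12+2=23 → 51/74 = 0.68919
  2: TP=29, FP=7+3+2=12 → 29/41 = 0.70732
  3: TP=77, FP=8+3+15=26 → 77/103 = 0.74757
Highest is class '0' with precision = 0.8617.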